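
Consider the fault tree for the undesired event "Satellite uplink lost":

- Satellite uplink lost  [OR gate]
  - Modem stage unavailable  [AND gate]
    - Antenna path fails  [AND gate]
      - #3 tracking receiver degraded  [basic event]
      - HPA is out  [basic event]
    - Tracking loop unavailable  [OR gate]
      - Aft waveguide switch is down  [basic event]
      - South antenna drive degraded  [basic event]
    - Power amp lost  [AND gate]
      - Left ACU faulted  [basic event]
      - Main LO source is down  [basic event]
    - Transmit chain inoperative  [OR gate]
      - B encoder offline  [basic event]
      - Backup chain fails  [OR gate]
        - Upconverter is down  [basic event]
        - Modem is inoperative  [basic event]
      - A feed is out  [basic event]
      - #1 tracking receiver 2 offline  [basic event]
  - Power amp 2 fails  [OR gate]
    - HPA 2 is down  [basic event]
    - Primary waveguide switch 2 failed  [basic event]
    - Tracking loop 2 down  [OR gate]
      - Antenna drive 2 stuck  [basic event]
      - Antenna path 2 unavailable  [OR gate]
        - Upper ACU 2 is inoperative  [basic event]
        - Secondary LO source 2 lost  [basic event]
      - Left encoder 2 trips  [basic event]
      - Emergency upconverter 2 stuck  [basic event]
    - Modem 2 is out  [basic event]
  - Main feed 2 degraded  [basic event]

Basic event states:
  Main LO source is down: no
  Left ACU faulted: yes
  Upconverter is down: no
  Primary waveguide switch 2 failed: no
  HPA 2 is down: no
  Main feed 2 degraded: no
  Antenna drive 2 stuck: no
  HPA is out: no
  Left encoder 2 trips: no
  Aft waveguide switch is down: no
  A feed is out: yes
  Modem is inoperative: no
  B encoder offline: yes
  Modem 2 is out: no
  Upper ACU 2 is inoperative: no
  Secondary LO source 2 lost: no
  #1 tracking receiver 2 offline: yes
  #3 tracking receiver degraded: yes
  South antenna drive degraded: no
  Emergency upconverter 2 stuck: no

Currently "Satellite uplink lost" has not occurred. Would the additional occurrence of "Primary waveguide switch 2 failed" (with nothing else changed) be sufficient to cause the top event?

Counterfactual: set "Primary waveguide switch 2 failed" to occurred.
Antenna path fails [AND]: #3 tracking receiver degraded=occurs, HPA is out=not → not all inputs occur → does not occur.
Tracking loop unavailable [OR]: Aft waveguide switch is down=not, South antenna drive degraded=not → no input occurs → does not occur.
Power amp lost [AND]: Left ACU faulted=occurs, Main LO source is down=not → not all inputs occur → does not occur.
Backup chain fails [OR]: Upconverter is down=not, Modem is inoperative=not → no input occurs → does not occur.
Transmit chain inoperative [OR]: B encoder offline=occurs, Backup chain fails=not, A feed is out=occurs, #1 tracking receiver 2 offline=occurs → at least one input occurs → occurs.
Modem stage unavailable [AND]: Antenna path fails=not, Tracking loop unavailable=not, Power amp lost=not, Transmit chain inoperative=occurs → not all inputs occur → does not occur.
Antenna path 2 unavailable [OR]: Upper ACU 2 is inoperative=not, Secondary LO source 2 lost=not → no input occurs → does not occur.
Tracking loop 2 down [OR]: Antenna drive 2 stuck=not, Antenna path 2 unavailable=not, Left encoder 2 trips=not, Emergency upconverter 2 stuck=not → no input occurs → does not occur.
Power amp 2 fails [OR]: HPA 2 is down=not, Primary waveguide switch 2 failed=occurs, Tracking loop 2 down=not, Modem 2 is out=not → at least one input occurs → occurs.
Satellite uplink lost [OR]: Modem stage unavailable=not, Power amp 2 fails=occurs, Main feed 2 degraded=not → at least one input occurs → occurs.

Yes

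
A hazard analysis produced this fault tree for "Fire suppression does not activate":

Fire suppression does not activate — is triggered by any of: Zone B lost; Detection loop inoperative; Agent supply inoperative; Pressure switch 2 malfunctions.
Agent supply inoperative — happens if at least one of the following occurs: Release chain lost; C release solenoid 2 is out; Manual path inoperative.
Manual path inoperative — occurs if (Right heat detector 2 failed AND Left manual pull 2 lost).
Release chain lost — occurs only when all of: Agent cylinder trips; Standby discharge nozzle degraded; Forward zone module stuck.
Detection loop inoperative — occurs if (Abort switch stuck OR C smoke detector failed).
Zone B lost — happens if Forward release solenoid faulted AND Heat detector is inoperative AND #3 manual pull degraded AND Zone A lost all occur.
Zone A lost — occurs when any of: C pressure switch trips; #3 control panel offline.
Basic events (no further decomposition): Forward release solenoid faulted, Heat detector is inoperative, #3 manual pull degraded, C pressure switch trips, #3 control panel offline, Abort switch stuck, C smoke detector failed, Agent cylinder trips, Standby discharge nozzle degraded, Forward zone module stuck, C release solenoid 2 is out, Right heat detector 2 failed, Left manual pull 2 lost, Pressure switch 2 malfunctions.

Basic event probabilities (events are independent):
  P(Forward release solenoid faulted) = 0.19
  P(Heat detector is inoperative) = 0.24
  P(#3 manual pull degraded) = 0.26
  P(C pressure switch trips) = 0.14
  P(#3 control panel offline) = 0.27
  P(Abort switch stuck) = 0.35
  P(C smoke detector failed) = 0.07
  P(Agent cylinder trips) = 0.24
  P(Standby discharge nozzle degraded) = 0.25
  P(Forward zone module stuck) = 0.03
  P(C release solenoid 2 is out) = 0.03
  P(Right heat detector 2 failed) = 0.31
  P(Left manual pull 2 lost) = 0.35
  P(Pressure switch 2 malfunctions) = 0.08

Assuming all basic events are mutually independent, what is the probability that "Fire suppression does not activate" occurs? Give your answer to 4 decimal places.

0.5221

P(Zone A lost) [OR] = 1 − (1−0.14) × (1−0.27) = 0.372200
P(Zone B lost) [AND] = 0.19 × 0.24 × 0.26 × 0.372200 = 0.004413
P(Detection loop inoperative) [OR] = 1 − (1−0.35) × (1−0.07) = 0.395500
P(Release chain lost) [AND] = 0.24 × 0.25 × 0.03 = 0.001800
P(Manual path inoperative) [AND] = 0.31 × 0.35 = 0.108500
P(Agent supply inoperative) [OR] = 1 − (1−0.001800) × (1−0.03) × (1−0.108500) = 0.136802
P(Fire suppression does not activate) [OR] = 1 − (1−0.004413) × (1−0.395500) × (1−0.136802) × (1−0.08) = 0.522060
Rounded to 4 decimal places: P(Fire suppression does not activate) ≈ 0.5221.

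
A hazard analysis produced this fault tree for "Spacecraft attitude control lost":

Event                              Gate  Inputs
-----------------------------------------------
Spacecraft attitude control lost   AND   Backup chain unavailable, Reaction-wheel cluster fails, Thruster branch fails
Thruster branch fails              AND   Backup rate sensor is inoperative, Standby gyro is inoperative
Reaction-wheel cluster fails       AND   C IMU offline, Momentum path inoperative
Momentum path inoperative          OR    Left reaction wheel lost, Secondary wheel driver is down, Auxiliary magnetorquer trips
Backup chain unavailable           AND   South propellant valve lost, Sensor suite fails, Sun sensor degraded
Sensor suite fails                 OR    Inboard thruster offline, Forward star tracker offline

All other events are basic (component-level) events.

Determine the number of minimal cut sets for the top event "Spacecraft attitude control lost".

Sensor suite fails [OR]: union of children's cut sets → 2 cut set(s).
Backup chain unavailable [AND]: one cut set from each child combined → 1 × 2 × 1 = 2 cut set(s).
Momentum path inoperative [OR]: union of children's cut sets → 3 cut set(s).
Reaction-wheel cluster fails [AND]: one cut set from each child combined → 1 × 3 = 3 cut set(s).
Thruster branch fails [AND]: one cut set from each child combined → 1 × 1 = 1 cut set(s).
Spacecraft attitude control lost [AND]: one cut set from each child combined → 2 × 3 × 1 = 6 cut set(s).
Minimal cut sets: {Backup rate sensor is inoperative, C IMU offline, Inboard thruster offline, Left reaction wheel lost, South propellant valve lost, Standby gyro is inoperative, Sun sensor degraded}; {Backup rate sensor is inoperative, C IMU offline, Inboard thruster offline, Secondary wheel driver is down, South propellant valve lost, Standby gyro is inoperative, Sun sensor degraded}; {Auxiliary magnetorquer trips, Backup rate sensor is inoperative, C IMU offline, Inboard thruster offline, South propellant valve lost, Standby gyro is inoperative, Sun sensor degraded}; {Backup rate sensor is inoperative, C IMU offline, Forward star tracker offline, Left reaction wheel lost, South propellant valve lost, Standby gyro is inoperative, Sun sensor degraded}; {Backup rate sensor is inoperative, C IMU offline, Forward star tracker offline, Secondary wheel driver is down, South propellant valve lost, Standby gyro is inoperative, Sun sensor degraded}; {Auxiliary magnetorquer trips, Backup rate sensor is inoperative, C IMU offline, Forward star tracker offline, South propellant valve lost, Standby gyro is inoperative, Sun sensor degraded}.

6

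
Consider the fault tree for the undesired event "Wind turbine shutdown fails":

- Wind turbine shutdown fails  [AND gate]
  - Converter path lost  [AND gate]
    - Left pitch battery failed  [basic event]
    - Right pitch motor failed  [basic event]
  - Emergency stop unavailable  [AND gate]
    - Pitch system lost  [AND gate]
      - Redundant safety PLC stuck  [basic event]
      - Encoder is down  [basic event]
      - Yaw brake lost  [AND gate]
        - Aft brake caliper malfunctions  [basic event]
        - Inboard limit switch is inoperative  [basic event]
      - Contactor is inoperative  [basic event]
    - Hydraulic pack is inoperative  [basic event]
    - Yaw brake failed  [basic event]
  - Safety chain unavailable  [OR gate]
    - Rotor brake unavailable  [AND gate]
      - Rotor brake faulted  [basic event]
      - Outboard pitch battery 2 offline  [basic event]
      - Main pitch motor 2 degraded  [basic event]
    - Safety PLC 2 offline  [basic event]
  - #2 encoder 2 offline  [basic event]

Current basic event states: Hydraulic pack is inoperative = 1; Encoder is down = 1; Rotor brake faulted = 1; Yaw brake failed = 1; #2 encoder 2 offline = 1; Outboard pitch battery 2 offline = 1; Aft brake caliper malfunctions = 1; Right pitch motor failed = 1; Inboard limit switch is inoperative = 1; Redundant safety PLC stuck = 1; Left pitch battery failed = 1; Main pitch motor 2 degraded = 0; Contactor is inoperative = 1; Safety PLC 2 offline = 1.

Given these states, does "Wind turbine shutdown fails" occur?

Converter path lost [AND]: Left pitch battery failed=occurs, Right pitch motor failed=occurs → all inputs occur → occurs.
Yaw brake lost [AND]: Aft brake caliper malfunctions=occurs, Inboard limit switch is inoperative=occurs → all inputs occur → occurs.
Pitch system lost [AND]: Redundant safety PLC stuck=occurs, Encoder is down=occurs, Yaw brake lost=occurs, Contactor is inoperative=occurs → all inputs occur → occurs.
Emergency stop unavailable [AND]: Pitch system lost=occurs, Hydraulic pack is inoperative=occurs, Yaw brake failed=occurs → all inputs occur → occurs.
Rotor brake unavailable [AND]: Rotor brake faulted=occurs, Outboard pitch battery 2 offline=occurs, Main pitch motor 2 degraded=not → not all inputs occur → does not occur.
Safety chain unavailable [OR]: Rotor brake unavailable=not, Safety PLC 2 offline=occurs → at least one input occurs → occurs.
Wind turbine shutdown fails [AND]: Converter path lost=occurs, Emergency stop unavailable=occurs, Safety chain unavailable=occurs, #2 encoder 2 offline=occurs → all inputs occur → occurs.

Yes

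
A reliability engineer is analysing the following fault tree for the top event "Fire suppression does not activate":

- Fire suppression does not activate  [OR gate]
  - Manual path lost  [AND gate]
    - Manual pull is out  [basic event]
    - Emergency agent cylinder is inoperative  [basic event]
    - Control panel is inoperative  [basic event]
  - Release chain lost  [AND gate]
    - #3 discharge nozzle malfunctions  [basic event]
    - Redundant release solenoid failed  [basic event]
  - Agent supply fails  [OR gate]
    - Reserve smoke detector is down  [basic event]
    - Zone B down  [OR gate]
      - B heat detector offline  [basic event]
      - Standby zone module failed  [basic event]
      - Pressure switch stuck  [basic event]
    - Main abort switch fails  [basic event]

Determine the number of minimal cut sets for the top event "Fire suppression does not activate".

Manual path lost [AND]: one cut set from each child combined → 1 × 1 × 1 = 1 cut set(s).
Release chain lost [AND]: one cut set from each child combined → 1 × 1 = 1 cut set(s).
Zone B down [OR]: union of children's cut sets → 3 cut set(s).
Agent supply fails [OR]: union of children's cut sets → 5 cut set(s).
Fire suppression does not activate [OR]: union of children's cut sets → 7 cut set(s).
Minimal cut sets: {Control panel is inoperative, Emergency agent cylinder is inoperative, Manual pull is out}; {#3 discharge nozzle malfunctions, Redundant release solenoid failed}; {Reserve smoke detector is down}; {B heat detector offline}; {Standby zone module failed}; {Pressure switch stuck}; {Main abort switch fails}.

7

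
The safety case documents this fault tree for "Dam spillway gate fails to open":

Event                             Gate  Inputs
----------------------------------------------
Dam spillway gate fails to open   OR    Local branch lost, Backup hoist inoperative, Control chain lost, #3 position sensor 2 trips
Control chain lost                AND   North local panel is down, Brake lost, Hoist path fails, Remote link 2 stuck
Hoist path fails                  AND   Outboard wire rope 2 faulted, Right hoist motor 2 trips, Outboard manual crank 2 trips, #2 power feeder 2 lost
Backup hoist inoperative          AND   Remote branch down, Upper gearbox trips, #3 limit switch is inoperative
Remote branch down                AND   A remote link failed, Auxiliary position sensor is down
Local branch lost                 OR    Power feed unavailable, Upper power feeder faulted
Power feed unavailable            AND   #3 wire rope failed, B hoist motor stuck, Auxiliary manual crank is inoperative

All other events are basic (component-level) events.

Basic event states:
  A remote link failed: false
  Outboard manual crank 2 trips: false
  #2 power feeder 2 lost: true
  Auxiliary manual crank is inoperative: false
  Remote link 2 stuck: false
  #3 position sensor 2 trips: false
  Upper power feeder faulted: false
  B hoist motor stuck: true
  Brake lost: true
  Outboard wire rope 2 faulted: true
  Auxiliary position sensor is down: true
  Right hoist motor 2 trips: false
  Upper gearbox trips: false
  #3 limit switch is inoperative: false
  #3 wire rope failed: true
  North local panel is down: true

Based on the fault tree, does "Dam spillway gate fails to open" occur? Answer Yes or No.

Power feed unavailable [AND]: #3 wire rope failed=occurs, B hoist motor stuck=occurs, Auxiliary manual crank is inoperative=not → not all inputs occur → does not occur.
Local branch lost [OR]: Power feed unavailable=not, Upper power feeder faulted=not → no input occurs → does not occur.
Remote branch down [AND]: A remote link failed=not, Auxiliary position sensor is down=occurs → not all inputs occur → does not occur.
Backup hoist inoperative [AND]: Remote branch down=not, Upper gearbox trips=not, #3 limit switch is inoperative=not → not all inputs occur → does not occur.
Hoist path fails [AND]: Outboard wire rope 2 faulted=occurs, Right hoist motor 2 trips=not, Outboard manual crank 2 trips=not, #2 power feeder 2 lost=occurs → not all inputs occur → does not occur.
Control chain lost [AND]: North local panel is down=occurs, Brake lost=occurs, Hoist path fails=not, Remote link 2 stuck=not → not all inputs occur → does not occur.
Dam spillway gate fails to open [OR]: Local branch lost=not, Backup hoist inoperative=not, Control chain lost=not, #3 position sensor 2 trips=not → no input occurs → does not occur.

No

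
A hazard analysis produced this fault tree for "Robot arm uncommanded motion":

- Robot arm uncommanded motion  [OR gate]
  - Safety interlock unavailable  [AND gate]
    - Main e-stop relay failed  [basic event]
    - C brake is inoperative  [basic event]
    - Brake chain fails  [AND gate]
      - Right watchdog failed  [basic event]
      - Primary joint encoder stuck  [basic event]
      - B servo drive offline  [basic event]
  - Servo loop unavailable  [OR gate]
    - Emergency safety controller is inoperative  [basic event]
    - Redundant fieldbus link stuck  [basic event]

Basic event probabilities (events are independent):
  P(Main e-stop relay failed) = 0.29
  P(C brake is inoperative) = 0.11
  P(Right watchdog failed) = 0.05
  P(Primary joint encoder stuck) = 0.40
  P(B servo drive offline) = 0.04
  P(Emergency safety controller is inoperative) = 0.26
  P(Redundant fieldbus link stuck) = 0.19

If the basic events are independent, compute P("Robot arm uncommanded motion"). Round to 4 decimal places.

0.4006

P(Brake chain fails) [AND] = 0.05 × 0.40 × 0.04 = 0.000800
P(Safety interlock unavailable) [AND] = 0.29 × 0.11 × 0.000800 = 0.000026
P(Servo loop unavailable) [OR] = 1 − (1−0.26) × (1−0.19) = 0.400600
P(Robot arm uncommanded motion) [OR] = 1 − (1−0.000026) × (1−0.400600) = 0.400616
Rounded to 4 decimal places: P(Robot arm uncommanded motion) ≈ 0.4006.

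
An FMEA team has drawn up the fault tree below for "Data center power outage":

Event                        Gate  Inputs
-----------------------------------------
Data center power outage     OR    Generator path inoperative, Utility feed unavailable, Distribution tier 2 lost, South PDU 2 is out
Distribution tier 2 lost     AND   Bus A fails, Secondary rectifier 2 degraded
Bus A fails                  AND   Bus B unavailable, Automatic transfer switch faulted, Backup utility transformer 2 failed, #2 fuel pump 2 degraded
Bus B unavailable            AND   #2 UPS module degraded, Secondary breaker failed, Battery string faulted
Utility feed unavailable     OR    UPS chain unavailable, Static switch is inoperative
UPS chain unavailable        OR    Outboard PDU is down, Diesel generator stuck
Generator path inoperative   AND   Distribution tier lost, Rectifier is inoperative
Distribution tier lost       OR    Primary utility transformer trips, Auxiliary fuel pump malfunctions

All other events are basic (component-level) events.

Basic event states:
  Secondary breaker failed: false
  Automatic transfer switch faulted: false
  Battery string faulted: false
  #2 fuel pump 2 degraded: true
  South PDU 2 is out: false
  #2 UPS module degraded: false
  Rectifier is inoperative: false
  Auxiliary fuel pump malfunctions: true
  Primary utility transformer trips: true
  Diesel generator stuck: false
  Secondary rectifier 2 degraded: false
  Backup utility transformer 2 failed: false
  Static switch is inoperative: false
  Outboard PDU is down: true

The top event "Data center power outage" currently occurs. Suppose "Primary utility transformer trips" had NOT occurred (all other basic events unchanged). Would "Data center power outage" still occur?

Yes

Counterfactual: set "Primary utility transformer trips" to not occurred.
Distribution tier lost [OR]: Primary utility transformer trips=not, Auxiliary fuel pump malfunctions=occurs → at least one input occurs → occurs.
Generator path inoperative [AND]: Distribution tier lost=occurs, Rectifier is inoperative=not → not all inputs occur → does not occur.
UPS chain unavailable [OR]: Outboard PDU is down=occurs, Diesel generator stuck=not → at least one input occurs → occurs.
Utility feed unavailable [OR]: UPS chain unavailable=occurs, Static switch is inoperative=not → at least one input occurs → occurs.
Bus B unavailable [AND]: #2 UPS module degraded=not, Secondary breaker failed=not, Battery string faulted=not → not all inputs occur → does not occur.
Bus A fails [AND]: Bus B unavailable=not, Automatic transfer switch faulted=not, Backup utility transformer 2 failed=not, #2 fuel pump 2 degraded=occurs → not all inputs occur → does not occur.
Distribution tier 2 lost [AND]: Bus A fails=not, Secondary rectifier 2 degraded=not → not all inputs occur → does not occur.
Data center power outage [OR]: Generator path inoperative=not, Utility feed unavailable=occurs, Distribution tier 2 lost=not, South PDU 2 is out=not → at least one input occurs → occurs.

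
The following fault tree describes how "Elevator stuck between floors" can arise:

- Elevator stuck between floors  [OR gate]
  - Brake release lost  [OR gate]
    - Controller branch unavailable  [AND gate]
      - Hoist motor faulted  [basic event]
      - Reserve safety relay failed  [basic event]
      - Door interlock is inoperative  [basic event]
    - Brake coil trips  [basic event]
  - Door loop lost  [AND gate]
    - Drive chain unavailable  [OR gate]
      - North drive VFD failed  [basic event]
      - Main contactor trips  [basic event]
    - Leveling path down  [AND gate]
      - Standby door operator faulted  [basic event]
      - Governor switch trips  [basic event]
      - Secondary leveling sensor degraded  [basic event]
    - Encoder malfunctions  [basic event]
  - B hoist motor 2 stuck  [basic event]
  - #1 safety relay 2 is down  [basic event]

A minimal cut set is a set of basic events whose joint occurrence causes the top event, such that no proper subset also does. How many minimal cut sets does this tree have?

6

Controller branch unavailable [AND]: one cut set from each child combined → 1 × 1 × 1 = 1 cut set(s).
Brake release lost [OR]: union of children's cut sets → 2 cut set(s).
Drive chain unavailable [OR]: union of children's cut sets → 2 cut set(s).
Leveling path down [AND]: one cut set from each child combined → 1 × 1 × 1 = 1 cut set(s).
Door loop lost [AND]: one cut set from each child combined → 2 × 1 × 1 = 2 cut set(s).
Elevator stuck between floors [OR]: union of children's cut sets → 6 cut set(s).
Minimal cut sets: {Door interlock is inoperative, Hoist motor faulted, Reserve safety relay failed}; {Brake coil trips}; {Encoder malfunctions, Governor switch trips, North drive VFD failed, Secondary leveling sensor degraded, Standby door operator faulted}; {Encoder malfunctions, Governor switch trips, Main contactor trips, Secondary leveling sensor degraded, Standby door operator faulted}; {B hoist motor 2 stuck}; {#1 safety relay 2 is down}.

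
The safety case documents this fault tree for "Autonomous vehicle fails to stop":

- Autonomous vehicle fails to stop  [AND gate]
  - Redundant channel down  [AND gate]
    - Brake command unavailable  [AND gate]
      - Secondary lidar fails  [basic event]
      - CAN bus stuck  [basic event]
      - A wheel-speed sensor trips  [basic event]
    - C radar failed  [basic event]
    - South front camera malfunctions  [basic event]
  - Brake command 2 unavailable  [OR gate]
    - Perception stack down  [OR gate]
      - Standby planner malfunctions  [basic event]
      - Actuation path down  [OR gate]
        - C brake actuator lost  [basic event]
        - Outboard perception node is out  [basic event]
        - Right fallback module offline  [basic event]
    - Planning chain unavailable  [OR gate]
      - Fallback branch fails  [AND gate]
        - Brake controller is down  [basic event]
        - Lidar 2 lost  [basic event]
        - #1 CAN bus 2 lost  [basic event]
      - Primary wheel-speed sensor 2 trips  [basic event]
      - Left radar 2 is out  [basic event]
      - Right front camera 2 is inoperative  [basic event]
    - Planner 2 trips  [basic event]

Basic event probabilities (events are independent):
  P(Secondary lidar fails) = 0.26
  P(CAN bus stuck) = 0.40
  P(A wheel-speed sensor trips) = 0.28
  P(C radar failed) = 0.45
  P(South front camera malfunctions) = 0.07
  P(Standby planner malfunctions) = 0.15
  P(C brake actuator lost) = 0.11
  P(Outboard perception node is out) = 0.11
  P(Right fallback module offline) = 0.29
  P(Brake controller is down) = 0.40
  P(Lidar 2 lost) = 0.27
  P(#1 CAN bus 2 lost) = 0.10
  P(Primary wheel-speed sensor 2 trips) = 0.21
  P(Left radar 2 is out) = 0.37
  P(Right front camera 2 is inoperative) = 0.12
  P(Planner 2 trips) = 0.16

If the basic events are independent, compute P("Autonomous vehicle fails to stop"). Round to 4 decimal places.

P(Brake command unavailable) [AND] = 0.26 × 0.40 × 0.28 = 0.029120
P(Redundant channel down) [AND] = 0.029120 × 0.45 × 0.07 = 0.000917
P(Actuation path down) [OR] = 1 − (1−0.11) × (1−0.11) × (1−0.29) = 0.437609
P(Perception stack down) [OR] = 1 − (1−0.15) × (1−0.437609) = 0.521968
P(Fallback branch fails) [AND] = 0.40 × 0.27 × 0.10 = 0.010800
P(Planning chain unavailable) [OR] = 1 − (1−0.010800) × (1−0.21) × (1−0.37) × (1−0.12) = 0.566754
P(Brake command 2 unavailable) [OR] = 1 − (1−0.521968) × (1−0.566754) × (1−0.16) = 0.826031
P(Autonomous vehicle fails to stop) [AND] = 0.000917 × 0.826031 = 0.000757
Rounded to 4 decimal places: P(Autonomous vehicle fails to stop) ≈ 0.0008.

0.0008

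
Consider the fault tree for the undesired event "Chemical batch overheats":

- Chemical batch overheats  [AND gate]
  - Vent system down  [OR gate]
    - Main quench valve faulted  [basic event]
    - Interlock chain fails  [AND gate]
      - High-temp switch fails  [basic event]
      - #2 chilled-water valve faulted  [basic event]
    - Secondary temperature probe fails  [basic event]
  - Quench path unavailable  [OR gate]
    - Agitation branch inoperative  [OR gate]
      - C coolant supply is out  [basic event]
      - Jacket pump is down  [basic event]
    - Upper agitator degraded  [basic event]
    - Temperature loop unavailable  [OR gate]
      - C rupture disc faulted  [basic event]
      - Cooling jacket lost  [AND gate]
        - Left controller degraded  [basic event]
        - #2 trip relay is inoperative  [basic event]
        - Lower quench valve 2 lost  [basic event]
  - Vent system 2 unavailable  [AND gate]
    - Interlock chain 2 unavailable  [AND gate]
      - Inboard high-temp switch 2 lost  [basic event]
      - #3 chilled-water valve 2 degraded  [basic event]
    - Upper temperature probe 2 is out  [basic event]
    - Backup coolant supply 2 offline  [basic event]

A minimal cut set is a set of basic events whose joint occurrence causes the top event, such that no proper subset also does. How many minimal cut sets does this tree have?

Interlock chain fails [AND]: one cut set from each child combined → 1 × 1 = 1 cut set(s).
Vent system down [OR]: union of children's cut sets → 3 cut set(s).
Agitation branch inoperative [OR]: union of children's cut sets → 2 cut set(s).
Cooling jacket lost [AND]: one cut set from each child combined → 1 × 1 × 1 = 1 cut set(s).
Temperature loop unavailable [OR]: union of children's cut sets → 2 cut set(s).
Quench path unavailable [OR]: union of children's cut sets → 5 cut set(s).
Interlock chain 2 unavailable [AND]: one cut set from each child combined → 1 × 1 = 1 cut set(s).
Vent system 2 unavailable [AND]: one cut set from each child combined → 1 × 1 × 1 = 1 cut set(s).
Chemical batch overheats [AND]: one cut set from each child combined → 3 × 5 × 1 = 15 cut set(s).

15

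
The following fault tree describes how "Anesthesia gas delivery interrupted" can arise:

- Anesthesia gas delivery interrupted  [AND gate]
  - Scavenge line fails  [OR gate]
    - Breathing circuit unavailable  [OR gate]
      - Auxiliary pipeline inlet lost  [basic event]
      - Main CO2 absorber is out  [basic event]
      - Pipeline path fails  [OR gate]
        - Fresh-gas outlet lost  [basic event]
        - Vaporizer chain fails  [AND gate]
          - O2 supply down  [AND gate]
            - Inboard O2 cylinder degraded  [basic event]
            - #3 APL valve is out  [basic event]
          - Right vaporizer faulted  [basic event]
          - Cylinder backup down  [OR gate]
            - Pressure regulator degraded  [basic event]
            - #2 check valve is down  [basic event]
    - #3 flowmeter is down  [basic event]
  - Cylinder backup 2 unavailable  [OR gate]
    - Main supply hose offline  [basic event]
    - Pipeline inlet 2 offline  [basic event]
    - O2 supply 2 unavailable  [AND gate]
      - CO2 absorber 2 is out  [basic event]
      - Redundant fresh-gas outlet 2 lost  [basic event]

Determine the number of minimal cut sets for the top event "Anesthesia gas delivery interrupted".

18

O2 supply down [AND]: one cut set from each child combined → 1 × 1 = 1 cut set(s).
Cylinder backup down [OR]: union of children's cut sets → 2 cut set(s).
Vaporizer chain fails [AND]: one cut set from each child combined → 1 × 1 × 2 = 2 cut set(s).
Pipeline path fails [OR]: union of children's cut sets → 3 cut set(s).
Breathing circuit unavailable [OR]: union of children's cut sets → 5 cut set(s).
Scavenge line fails [OR]: union of children's cut sets → 6 cut set(s).
O2 supply 2 unavailable [AND]: one cut set from each child combined → 1 × 1 = 1 cut set(s).
Cylinder backup 2 unavailable [OR]: union of children's cut sets → 3 cut set(s).
Anesthesia gas delivery interrupted [AND]: one cut set from each child combined → 6 × 3 = 18 cut set(s).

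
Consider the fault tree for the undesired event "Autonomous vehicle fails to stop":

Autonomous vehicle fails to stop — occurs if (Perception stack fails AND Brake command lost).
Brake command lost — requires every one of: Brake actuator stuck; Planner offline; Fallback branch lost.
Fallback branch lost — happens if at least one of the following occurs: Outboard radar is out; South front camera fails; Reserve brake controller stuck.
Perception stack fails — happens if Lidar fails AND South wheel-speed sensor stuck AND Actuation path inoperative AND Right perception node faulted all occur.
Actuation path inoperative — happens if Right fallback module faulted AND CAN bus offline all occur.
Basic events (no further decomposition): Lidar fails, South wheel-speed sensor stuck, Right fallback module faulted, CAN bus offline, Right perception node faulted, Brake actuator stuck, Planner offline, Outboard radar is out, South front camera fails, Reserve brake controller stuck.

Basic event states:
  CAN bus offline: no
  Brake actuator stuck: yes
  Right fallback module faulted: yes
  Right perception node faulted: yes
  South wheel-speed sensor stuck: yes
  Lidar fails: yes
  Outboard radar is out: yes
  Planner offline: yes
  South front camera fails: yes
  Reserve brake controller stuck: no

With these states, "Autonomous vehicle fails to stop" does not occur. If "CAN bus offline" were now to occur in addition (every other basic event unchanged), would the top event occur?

Yes

Counterfactual: set "CAN bus offline" to occurred.
Actuation path inoperative [AND]: Right fallback module faulted=occurs, CAN bus offline=occurs → all inputs occur → occurs.
Perception stack fails [AND]: Lidar fails=occurs, South wheel-speed sensor stuck=occurs, Actuation path inoperative=occurs, Right perception node faulted=occurs → all inputs occur → occurs.
Fallback branch lost [OR]: Outboard radar is out=occurs, South front camera fails=occurs, Reserve brake controller stuck=not → at least one input occurs → occurs.
Brake command lost [AND]: Brake actuator stuck=occurs, Planner offline=occurs, Fallback branch lost=occurs → all inputs occur → occurs.
Autonomous vehicle fails to stop [AND]: Perception stack fails=occurs, Brake command lost=occurs → all inputs occur → occurs.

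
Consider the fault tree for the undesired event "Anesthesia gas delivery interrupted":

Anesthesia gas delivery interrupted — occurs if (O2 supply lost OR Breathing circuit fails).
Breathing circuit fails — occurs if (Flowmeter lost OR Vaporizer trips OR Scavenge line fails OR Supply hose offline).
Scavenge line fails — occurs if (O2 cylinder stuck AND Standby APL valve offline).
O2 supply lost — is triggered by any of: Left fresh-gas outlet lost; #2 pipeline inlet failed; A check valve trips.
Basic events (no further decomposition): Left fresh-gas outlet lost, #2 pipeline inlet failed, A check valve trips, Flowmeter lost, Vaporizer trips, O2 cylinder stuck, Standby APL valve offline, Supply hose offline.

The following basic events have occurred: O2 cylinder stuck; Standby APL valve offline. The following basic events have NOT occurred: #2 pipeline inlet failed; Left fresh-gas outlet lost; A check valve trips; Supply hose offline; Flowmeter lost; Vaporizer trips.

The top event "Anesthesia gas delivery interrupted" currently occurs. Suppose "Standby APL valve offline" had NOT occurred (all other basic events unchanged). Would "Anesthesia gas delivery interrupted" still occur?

Counterfactual: set "Standby APL valve offline" to not occurred.
O2 supply lost [OR]: Left fresh-gas outlet lost=not, #2 pipeline inlet failed=not, A check valve trips=not → no input occurs → does not occur.
Scavenge line fails [AND]: O2 cylinder stuck=occurs, Standby APL valve offline=not → not all inputs occur → does not occur.
Breathing circuit fails [OR]: Flowmeter lost=not, Vaporizer trips=not, Scavenge line fails=not, Supply hose offline=not → no input occurs → does not occur.
Anesthesia gas delivery interrupted [OR]: O2 supply lost=not, Breathing circuit fails=not → no input occurs → does not occur.

No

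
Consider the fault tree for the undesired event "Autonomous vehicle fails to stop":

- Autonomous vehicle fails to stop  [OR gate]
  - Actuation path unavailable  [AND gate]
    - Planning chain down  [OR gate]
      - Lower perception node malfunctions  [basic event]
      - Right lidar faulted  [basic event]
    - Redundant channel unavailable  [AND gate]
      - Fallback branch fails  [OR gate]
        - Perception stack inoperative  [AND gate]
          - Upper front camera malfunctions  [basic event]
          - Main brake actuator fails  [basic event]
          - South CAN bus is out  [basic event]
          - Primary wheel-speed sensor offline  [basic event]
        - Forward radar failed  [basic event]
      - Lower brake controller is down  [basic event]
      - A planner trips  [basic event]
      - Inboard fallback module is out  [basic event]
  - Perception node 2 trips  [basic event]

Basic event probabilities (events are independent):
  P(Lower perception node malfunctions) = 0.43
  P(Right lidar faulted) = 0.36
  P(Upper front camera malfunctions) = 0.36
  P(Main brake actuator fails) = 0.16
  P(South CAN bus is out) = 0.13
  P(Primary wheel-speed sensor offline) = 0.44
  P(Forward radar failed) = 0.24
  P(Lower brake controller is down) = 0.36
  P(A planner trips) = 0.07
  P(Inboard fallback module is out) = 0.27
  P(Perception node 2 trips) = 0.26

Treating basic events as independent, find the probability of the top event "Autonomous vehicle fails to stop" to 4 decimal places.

P(Planning chain down) [OR] = 1 − (1−0.43) × (1−0.36) = 0.635200
P(Perception stack inoperative) [AND] = 0.36 × 0.16 × 0.13 × 0.44 = 0.003295
P(Fallback branch fails) [OR] = 1 − (1−0.003295) × (1−0.24) = 0.242504
P(Redundant channel unavailable) [AND] = 0.242504 × 0.36 × 0.07 × 0.27 = 0.001650
P(Actuation path unavailable) [AND] = 0.635200 × 0.001650 = 0.001048
P(Autonomous vehicle fails to stop) [OR] = 1 − (1−0.001048) × (1−0.26) = 0.260776
Rounded to 4 decimal places: P(Autonomous vehicle fails to stop) ≈ 0.2608.

0.2608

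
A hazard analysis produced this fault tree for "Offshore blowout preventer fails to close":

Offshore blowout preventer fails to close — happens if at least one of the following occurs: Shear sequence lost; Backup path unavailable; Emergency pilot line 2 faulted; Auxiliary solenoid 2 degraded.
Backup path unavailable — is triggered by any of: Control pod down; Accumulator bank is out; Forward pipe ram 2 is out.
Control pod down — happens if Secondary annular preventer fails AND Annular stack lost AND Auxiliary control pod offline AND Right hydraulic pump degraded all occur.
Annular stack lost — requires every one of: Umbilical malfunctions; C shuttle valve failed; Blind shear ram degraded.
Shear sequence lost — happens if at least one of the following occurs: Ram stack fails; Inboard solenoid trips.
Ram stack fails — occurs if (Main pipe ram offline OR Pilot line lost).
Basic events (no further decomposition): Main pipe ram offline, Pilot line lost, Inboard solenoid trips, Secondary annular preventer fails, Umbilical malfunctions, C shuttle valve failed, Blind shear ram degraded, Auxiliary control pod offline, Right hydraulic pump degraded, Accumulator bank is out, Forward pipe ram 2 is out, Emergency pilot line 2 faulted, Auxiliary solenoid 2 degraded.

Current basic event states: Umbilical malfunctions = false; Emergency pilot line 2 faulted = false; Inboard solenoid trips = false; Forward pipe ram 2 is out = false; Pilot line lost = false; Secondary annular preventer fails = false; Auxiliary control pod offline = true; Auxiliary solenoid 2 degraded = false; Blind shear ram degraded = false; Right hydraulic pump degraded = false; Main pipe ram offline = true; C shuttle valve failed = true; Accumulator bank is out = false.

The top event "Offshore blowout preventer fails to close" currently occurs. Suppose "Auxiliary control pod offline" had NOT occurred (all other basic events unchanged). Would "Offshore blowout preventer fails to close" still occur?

Yes

Counterfactual: set "Auxiliary control pod offline" to not occurred.
Ram stack fails [OR]: Main pipe ram offline=occurs, Pilot line lost=not → at least one input occurs → occurs.
Shear sequence lost [OR]: Ram stack fails=occurs, Inboard solenoid trips=not → at least one input occurs → occurs.
Annular stack lost [AND]: Umbilical malfunctions=not, C shuttle valve failed=occurs, Blind shear ram degraded=not → not all inputs occur → does not occur.
Control pod down [AND]: Secondary annular preventer fails=not, Annular stack lost=not, Auxiliary control pod offline=not, Right hydraulic pump degraded=not → not all inputs occur → does not occur.
Backup path unavailable [OR]: Control pod down=not, Accumulator bank is out=not, Forward pipe ram 2 is out=not → no input occurs → does not occur.
Offshore blowout preventer fails to close [OR]: Shear sequence lost=occurs, Backup path unavailable=not, Emergency pilot line 2 faulted=not, Auxiliary solenoid 2 degraded=not → at least one input occurs → occurs.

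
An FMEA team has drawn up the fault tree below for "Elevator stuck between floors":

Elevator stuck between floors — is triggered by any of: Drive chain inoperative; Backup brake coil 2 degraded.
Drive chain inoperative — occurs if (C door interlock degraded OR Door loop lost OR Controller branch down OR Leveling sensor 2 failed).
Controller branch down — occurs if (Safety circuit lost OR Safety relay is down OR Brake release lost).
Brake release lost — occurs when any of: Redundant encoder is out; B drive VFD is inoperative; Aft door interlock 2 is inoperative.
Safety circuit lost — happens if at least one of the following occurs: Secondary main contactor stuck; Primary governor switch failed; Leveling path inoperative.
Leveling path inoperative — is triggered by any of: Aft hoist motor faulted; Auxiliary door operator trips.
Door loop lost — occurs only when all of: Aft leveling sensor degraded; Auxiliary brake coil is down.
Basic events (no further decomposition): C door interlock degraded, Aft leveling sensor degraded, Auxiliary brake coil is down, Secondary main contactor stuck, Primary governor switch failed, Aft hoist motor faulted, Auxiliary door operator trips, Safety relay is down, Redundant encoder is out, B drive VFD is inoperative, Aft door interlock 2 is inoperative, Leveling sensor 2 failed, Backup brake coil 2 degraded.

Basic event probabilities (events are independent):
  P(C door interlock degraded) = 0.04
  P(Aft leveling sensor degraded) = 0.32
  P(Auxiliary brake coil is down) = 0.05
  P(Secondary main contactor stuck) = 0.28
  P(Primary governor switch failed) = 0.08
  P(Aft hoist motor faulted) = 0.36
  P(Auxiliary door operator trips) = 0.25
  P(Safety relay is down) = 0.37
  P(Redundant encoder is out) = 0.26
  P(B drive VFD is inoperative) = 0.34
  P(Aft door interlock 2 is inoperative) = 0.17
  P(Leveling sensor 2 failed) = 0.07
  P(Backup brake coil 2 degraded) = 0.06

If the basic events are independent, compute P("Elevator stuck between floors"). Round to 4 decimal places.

P(Door loop lost) [AND] = 0.32 × 0.05 = 0.016000
P(Leveling path inoperative) [OR] = 1 − (1−0.36) × (1−0.25) = 0.520000
P(Safety circuit lost) [OR] = 1 − (1−0.28) × (1−0.08) × (1−0.520000) = 0.682048
P(Brake release lost) [OR] = 1 − (1−0.26) × (1−0.34) × (1−0.17) = 0.594628
P(Controller branch down) [OR] = 1 − (1−0.682048) × (1−0.37) × (1−0.594628) = 0.918800
P(Drive chain inoperative) [OR] = 1 − (1−0.04) × (1−0.016000) × (1−0.918800) × (1−0.07) = 0.928665
P(Elevator stuck between floors) [OR] = 1 − (1−0.928665) × (1−0.06) = 0.932945
Rounded to 4 decimal places: P(Elevator stuck between floors) ≈ 0.9329.

0.9329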